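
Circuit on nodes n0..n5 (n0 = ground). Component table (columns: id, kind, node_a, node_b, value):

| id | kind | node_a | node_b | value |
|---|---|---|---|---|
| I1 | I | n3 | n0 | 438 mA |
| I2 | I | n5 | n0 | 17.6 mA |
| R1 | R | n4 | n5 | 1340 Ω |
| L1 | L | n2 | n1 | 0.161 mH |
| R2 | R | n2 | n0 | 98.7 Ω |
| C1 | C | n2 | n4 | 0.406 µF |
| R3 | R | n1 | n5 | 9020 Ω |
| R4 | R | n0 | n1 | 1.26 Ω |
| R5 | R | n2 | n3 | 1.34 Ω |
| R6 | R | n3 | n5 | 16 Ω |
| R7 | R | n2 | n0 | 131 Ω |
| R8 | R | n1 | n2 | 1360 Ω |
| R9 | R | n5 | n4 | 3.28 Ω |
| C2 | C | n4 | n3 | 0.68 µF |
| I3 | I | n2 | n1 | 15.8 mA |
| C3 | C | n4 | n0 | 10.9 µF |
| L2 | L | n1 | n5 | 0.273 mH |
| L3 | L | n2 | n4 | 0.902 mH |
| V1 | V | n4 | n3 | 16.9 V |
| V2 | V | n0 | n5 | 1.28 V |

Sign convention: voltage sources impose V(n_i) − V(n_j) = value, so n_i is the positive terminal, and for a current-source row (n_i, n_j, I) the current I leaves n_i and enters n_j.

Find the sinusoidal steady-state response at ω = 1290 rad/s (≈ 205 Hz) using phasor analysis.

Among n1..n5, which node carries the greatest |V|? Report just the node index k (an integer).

Apply KCL at each of the 5 non-ground nodes and solve the resulting linear system.
Node n1: branches {L1, R3, R4, R8, I3, L2} → V_1 = -0.7986-0.5754j
Node n2: branches {L1, R2, C1, R5, R7, R8, I3, L3} → V_2 = -0.4199-1.050j
Node n3: branches {I1, R5, R6, C2, V1} → V_3 = -10.14+4.746j
Node n4: branches {R1, C1, R9, C2, C3, L3, V1} → V_4 = 6.761+4.746j
Node n5: branches {I2, R1, R3, R6, R9, L2, V2} → V_5 = -1.280+0.000j
Source currents: i(V1)=-7.369+4.607j, i(V2)=-0.2524-0.3802j

3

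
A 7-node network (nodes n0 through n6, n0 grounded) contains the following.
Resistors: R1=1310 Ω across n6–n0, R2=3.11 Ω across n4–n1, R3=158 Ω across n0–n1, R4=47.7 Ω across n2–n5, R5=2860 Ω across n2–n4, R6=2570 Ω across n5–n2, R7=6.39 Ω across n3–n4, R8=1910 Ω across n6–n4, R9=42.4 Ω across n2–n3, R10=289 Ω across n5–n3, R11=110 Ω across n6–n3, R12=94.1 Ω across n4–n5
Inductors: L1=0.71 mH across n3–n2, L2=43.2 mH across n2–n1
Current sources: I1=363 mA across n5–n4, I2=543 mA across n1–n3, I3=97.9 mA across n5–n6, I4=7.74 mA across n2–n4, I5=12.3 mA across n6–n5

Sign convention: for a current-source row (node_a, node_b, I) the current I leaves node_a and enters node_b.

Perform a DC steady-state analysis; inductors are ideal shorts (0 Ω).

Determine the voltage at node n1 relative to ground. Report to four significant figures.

MNA unknowns: 6 node voltages V₁..V_6 plus 2 source currents (L1, L2)
R1: Y=0.0007634 on G[6,0]
R2: Y=0.3215 on G[4,1]
R3: Y=0.006329 on G[0,1]
L1: row V3−V2=0, i_L1 at 3,2
R4: Y=0.02096 on G[2,5]
R5: Y=0.0003497 on G[2,4]
R6: Y=0.0003891 on G[5,2]
R7: Y=0.1565 on G[3,4]
R8: Y=0.0005236 on G[6,4]
R9: Y=0.02358 on G[2,3]
I1: z[5]−=0.363, z[4]+=0.363
I2: z[1]−=0.543, z[3]+=0.543
R10: Y=0.003460 on G[5,3]
R11: Y=0.009091 on G[6,3]
I3: z[5]−=0.0979, z[6]+=0.0979
L2: row V2−V1=0, i_L2 at 2,1
I4: z[2]−=0.00774, z[4]+=0.00774
R12: Y=0.01063 on G[4,5]
I5: z[6]−=0.0123, z[5]+=0.0123
solve → V1=-0.8976, V2=-0.8976, V3=-0.8976, V4=-0.4029, V5=-13.41, V6=7.442
aux → i_L1=0.6529, i_L2=0.3783

-0.8976 V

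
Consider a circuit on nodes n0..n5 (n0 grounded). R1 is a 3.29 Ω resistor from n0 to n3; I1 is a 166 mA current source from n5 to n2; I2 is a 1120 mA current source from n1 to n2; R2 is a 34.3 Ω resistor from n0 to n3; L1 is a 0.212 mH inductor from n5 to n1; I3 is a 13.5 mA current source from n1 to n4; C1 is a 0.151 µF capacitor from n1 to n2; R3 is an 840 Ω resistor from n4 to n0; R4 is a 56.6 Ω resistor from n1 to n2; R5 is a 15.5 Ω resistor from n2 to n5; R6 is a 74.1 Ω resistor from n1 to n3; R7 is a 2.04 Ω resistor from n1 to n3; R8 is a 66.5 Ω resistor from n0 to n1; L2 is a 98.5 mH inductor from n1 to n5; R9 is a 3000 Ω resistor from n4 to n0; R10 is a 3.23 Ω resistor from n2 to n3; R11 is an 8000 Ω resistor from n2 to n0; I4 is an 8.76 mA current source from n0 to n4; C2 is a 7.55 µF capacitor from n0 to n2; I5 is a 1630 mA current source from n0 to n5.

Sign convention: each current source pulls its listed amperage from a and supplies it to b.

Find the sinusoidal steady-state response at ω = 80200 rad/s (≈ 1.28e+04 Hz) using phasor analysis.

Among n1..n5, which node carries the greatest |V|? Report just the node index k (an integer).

Element admittances at ω=80200 rad/s:
  Y(R1) = 0.3040+0.000j S between n0,n3
  I1: injects 0.166 A into n2 (from n5)
  I2: injects 1.12 A into n2 (from n1)
  Y(R2) = 0.02915+0.000j S between n0,n3
  Y(L1) = 0.000-0.05882j S between n5,n1
  I3: injects 0.0135 A into n4 (from n1)
  Y(C1) = 0.000+0.01211j S between n1,n2
  Y(R3) = 0.001190+0.000j S between n4,n0
  Y(R4) = 0.01767+0.000j S between n1,n2
  Y(R5) = 0.06452+0.000j S between n2,n5
  Y(R6) = 0.01350+0.000j S between n1,n3
  Y(R7) = 0.4902+0.000j S between n1,n3
  Y(R8) = 0.01504+0.000j S between n0,n1
  Y(L2) = 0.000-0.0001266j S between n1,n5
  Y(R9) = 0.0003333+0.000j S between n4,n0
  Y(R10) = 0.3096+0.000j S between n2,n3
  Y(R11) = 0.0001250+0.000j S between n2,n0
  I4: injects 0.00876 A into n4 (from n0)
  Y(C2) = 0.000+0.6055j S between n0,n2
  I5: injects 1.63 A into n5 (from n0)
Assemble and solve the 5×5 MNA system:
  V(n1)=-0.5786-3.622j  V(n2)=1.356-2.622j  V(n3)=0.1119-2.300j  V(n4)=14.61+0.000j  V(n5)=12.35+9.186j

5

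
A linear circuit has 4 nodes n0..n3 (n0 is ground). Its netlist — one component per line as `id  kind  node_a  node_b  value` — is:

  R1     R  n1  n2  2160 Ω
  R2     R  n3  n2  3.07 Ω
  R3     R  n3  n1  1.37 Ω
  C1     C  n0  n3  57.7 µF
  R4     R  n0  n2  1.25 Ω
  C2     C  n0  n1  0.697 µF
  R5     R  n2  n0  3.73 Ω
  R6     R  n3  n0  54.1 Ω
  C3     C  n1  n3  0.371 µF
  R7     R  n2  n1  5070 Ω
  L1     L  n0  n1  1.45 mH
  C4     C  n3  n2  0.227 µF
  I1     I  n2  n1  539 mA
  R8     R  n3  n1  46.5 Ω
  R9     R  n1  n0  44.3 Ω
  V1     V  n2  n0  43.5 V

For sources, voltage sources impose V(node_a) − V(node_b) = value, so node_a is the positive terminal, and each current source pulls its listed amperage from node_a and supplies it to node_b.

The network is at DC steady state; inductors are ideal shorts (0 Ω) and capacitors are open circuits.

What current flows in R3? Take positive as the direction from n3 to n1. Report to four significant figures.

9.440 A

MNA unknowns: 3 node voltages V₁..V_3 plus 2 source currents (L1, V1)
R1: Y=0.0004630 on G[1,2]
R2: Y=0.3257 on G[3,2]
R3: Y=0.7299 on G[3,1]
C1: Y=0.000 on G[0,3]
R4: Y=0.8000 on G[0,2]
C2: Y=0.000 on G[0,1]
R5: Y=0.2681 on G[2,0]
R6: Y=0.01848 on G[3,0]
C3: Y=0.000 on G[1,3]
R7: Y=0.0001972 on G[2,1]
L1: row V0−V1=0, i_L1 at 0,1
C4: Y=0.000 on G[3,2]
I1: z[2]−=0.539, z[1]+=0.539
R8: Y=0.02151 on G[3,1]
R9: Y=0.02257 on G[1,0]
V1: row V2−V0=43.5, i_V1 at 2,0
solve → V1=0.000, V2=43.50, V3=12.93
aux → i_L1=-10.29, i_V1=-56.99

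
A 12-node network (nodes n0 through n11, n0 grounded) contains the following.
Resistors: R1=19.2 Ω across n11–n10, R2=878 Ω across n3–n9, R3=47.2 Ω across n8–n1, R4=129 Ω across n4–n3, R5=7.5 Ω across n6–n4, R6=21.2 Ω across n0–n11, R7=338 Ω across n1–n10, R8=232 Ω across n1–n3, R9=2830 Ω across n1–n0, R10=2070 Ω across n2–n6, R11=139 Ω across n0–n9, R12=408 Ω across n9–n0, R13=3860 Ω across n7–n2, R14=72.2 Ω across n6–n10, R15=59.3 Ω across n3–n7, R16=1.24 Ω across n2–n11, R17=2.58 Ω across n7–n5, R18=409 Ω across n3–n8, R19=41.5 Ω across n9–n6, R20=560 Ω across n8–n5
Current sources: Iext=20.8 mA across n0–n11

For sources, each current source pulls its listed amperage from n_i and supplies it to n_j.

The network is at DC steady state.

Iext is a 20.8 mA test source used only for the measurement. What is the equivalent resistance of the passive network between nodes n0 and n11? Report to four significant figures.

R_eq = 19.28 Ω

MNA unknowns: 11 node voltages V₁..V_11
R1: Y=0.05208 on G[11,10]
R2: Y=0.001139 on G[3,9]
R3: Y=0.02119 on G[8,1]
R4: Y=0.007752 on G[4,3]
R5: Y=0.1333 on G[6,4]
R6: Y=0.04717 on G[0,11]
R7: Y=0.002959 on G[1,10]
R8: Y=0.004310 on G[1,3]
R9: Y=0.0003534 on G[1,0]
R10: Y=0.0004831 on G[2,6]
R11: Y=0.007194 on G[0,9]
R12: Y=0.002451 on G[9,0]
R13: Y=0.0002591 on G[7,2]
R14: Y=0.01385 on G[6,10]
R15: Y=0.01686 on G[3,7]
R16: Y=0.8065 on G[2,11]
R17: Y=0.3876 on G[7,5]
R18: Y=0.002445 on G[3,8]
R19: Y=0.02410 on G[9,6]
R20: Y=0.001786 on G[8,5]
Iext: z[0]−=0.0208, z[11]+=0.0208
solve → V1=0.2852, V2=0.4008, V3=0.2666, V4=0.2561, V5=0.2700, V6=0.2554, V7=0.2699, V8=0.2823, V9=0.1852, V10=0.3667, V11=0.4010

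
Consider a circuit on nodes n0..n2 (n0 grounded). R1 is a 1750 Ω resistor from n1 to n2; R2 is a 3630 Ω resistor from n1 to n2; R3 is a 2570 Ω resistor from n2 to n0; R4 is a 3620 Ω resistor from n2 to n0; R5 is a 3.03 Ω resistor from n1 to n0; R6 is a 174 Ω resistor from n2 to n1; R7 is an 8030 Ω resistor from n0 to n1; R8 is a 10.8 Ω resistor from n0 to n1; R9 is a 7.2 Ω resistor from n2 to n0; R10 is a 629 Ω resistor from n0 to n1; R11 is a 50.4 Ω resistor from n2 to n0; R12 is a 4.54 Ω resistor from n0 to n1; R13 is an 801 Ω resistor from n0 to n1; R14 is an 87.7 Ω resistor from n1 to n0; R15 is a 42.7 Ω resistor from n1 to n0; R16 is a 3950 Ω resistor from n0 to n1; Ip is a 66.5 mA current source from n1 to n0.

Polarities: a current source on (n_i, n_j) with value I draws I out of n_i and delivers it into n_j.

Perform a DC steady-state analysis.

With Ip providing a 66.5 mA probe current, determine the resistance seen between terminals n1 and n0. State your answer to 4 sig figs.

Element admittances at DC:
  Y(R1) = 0.0005714 S between n1,n2
  Y(R2) = 0.0002755 S between n1,n2
  Y(R3) = 0.0003891 S between n2,n0
  Y(R4) = 0.0002762 S between n2,n0
  Y(R5) = 0.3300 S between n1,n0
  Y(R6) = 0.005747 S between n2,n1
  Y(R7) = 0.0001245 S between n0,n1
  Y(R8) = 0.09259 S between n0,n1
  Y(R9) = 0.1389 S between n2,n0
  Y(R10) = 0.001590 S between n0,n1
  Y(R11) = 0.01984 S between n2,n0
  Y(R12) = 0.2203 S between n0,n1
  Y(R13) = 0.001248 S between n0,n1
  Y(R14) = 0.01140 S between n1,n0
  Y(R15) = 0.02342 S between n1,n0
  Y(R16) = 0.0002532 S between n0,n1
  Ip: injects 0.0665 A into n0 (from n1)
Assemble and solve the 2×2 MNA system:
  V(n1)=-0.09676  V(n2)=-0.003844

R_eq = 1.455 Ω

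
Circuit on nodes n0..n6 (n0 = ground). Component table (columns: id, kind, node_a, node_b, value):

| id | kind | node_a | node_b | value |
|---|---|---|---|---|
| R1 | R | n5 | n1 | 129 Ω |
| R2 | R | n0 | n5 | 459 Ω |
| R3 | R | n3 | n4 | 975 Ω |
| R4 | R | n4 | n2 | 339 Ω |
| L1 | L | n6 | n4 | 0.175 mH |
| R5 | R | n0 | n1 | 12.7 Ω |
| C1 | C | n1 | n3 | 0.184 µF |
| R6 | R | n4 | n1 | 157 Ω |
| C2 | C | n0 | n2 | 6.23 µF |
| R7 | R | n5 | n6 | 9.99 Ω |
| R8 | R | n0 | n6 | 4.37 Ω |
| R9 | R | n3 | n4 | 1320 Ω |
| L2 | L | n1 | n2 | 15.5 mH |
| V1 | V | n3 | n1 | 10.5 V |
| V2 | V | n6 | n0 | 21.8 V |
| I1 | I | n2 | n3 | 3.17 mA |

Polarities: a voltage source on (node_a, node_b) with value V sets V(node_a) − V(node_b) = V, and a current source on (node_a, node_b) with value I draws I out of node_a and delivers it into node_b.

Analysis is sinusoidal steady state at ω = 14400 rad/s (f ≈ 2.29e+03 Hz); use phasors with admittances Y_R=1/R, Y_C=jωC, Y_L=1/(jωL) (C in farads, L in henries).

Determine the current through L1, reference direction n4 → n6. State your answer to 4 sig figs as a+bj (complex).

Apply KCL at each of the 6 non-ground nodes and solve the resulting linear system.
Node n1: branches {R1, R5, C1, R6, L2, V1} → V_1 = 3.316+0.1229j
Node n2: branches {R4, C2, L2, I1} → V_2 = -0.1662-0.7291j
Node n3: branches {R3, C1, R9, V1, I1} → V_3 = 13.82+0.1229j
Node n4: branches {R3, R4, L1, R6, R9} → V_4 = 21.79-0.4956j
Node n5: branches {R1, R2, R7} → V_5 = 20.07+0.008655j
Node n6: branches {L1, R7, R8, V2} → V_6 = 21.80+0.000j
Source currents: i(V1)=0.01739-0.02892j, i(V2)=-5.359+0.005219j

-0.1966+0.004353j A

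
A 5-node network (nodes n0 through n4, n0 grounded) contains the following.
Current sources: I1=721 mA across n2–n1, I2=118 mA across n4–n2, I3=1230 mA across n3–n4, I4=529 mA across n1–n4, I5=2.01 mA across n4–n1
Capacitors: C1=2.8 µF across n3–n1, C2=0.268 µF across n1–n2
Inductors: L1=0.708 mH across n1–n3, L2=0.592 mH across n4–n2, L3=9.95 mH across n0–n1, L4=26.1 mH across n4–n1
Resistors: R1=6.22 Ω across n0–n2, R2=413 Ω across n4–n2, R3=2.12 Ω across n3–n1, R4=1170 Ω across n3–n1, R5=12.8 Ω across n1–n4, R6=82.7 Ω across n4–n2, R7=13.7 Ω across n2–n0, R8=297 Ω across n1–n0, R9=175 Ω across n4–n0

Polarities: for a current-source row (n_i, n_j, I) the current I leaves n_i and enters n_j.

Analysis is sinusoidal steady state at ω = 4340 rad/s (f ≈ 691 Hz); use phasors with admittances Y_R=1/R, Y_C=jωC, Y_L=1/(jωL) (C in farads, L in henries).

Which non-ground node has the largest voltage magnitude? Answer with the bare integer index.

3

MNA unknowns: 4 node voltages V₁..V_4
I1: z[2]−=0.721, z[1]+=0.721
C1: Y=0.000+0.01215j on G[3,1]
L1: Y=0.000-0.3254j on G[1,3]
L2: Y=0.000-0.3892j on G[4,2]
I2: z[4]−=0.118, z[2]+=0.118
L3: Y=0.000-0.02316j on G[0,1]
C2: Y=0.000+0.001163j on G[1,2]
R1: Y=0.1608+0.000j on G[0,2]
R2: Y=0.002421+0.000j on G[4,2]
R3: Y=0.4717+0.000j on G[3,1]
R4: Y=0.0008547+0.000j on G[3,1]
R5: Y=0.07812+0.000j on G[1,4]
I3: z[3]−=1.23, z[4]+=1.23
I4: z[1]−=0.529, z[4]+=0.529
R6: Y=0.01209+0.000j on G[4,2]
R7: Y=0.07299+0.000j on G[2,0]
L4: Y=0.000-0.008828j on G[4,1]
R8: Y=0.003367+0.000j on G[1,0]
R9: Y=0.005714+0.000j on G[4,0]
I5: z[4]−=0.00201, z[1]+=0.00201
solve → V1=-10.34-3.265j, V2=0.4461-0.9969j, V3=-12.15-4.464j, V4=1.079+0.7899j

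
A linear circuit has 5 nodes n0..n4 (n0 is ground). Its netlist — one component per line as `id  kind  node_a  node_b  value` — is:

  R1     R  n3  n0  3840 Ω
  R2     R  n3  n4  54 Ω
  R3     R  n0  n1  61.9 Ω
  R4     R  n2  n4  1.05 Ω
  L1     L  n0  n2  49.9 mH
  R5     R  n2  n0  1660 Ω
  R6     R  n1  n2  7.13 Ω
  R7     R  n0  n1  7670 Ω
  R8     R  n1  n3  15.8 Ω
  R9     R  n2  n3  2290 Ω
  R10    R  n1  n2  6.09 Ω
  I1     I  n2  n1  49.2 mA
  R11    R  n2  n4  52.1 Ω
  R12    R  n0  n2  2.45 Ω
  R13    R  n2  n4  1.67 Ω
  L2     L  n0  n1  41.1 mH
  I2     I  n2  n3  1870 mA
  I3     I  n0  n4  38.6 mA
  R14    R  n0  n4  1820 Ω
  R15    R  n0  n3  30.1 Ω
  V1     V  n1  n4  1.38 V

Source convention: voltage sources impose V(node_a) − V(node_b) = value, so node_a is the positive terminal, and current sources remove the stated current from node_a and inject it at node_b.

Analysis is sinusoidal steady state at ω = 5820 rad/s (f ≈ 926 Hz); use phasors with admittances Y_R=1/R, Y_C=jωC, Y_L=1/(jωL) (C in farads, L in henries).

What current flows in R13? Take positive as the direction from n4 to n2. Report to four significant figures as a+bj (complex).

MNA unknowns: 4 node voltages V₁..V_4 plus 1 source current (V1)
R1: Y=0.0002604+0.000j on G[3,0]
R2: Y=0.01852+0.000j on G[3,4]
R3: Y=0.01616+0.000j on G[0,1]
R4: Y=0.9524+0.000j on G[2,4]
L1: Y=0.000-0.003443j on G[0,2]
R5: Y=0.0006024+0.000j on G[2,0]
R6: Y=0.1403+0.000j on G[1,2]
R7: Y=0.0001304+0.000j on G[0,1]
R8: Y=0.06329+0.000j on G[1,3]
R9: Y=0.0004367+0.000j on G[2,3]
R10: Y=0.1642+0.000j on G[1,2]
I1: z[2]−=0.0492, z[1]+=0.0492
R11: Y=0.01919+0.000j on G[2,4]
R12: Y=0.4082+0.000j on G[0,2]
R13: Y=0.5988+0.000j on G[2,4]
L2: Y=0.000-0.004181j on G[0,1]
I2: z[2]−=1.87, z[3]+=1.87
I3: z[0]−=0.0386, z[4]+=0.0386
R14: Y=0.0005495+0.000j on G[0,4]
R15: Y=0.03322+0.000j on G[0,3]
V1: row V1−V4=1.38, i_V1 at 1,4
solve → V1=0.6274-0.002578j, V2=-1.271-0.004032j, V3=16.38-0.001837j, V4=-0.7526-0.002578j
aux → i_V1=0.4578+0.002269j

0.3104+0.0008710j A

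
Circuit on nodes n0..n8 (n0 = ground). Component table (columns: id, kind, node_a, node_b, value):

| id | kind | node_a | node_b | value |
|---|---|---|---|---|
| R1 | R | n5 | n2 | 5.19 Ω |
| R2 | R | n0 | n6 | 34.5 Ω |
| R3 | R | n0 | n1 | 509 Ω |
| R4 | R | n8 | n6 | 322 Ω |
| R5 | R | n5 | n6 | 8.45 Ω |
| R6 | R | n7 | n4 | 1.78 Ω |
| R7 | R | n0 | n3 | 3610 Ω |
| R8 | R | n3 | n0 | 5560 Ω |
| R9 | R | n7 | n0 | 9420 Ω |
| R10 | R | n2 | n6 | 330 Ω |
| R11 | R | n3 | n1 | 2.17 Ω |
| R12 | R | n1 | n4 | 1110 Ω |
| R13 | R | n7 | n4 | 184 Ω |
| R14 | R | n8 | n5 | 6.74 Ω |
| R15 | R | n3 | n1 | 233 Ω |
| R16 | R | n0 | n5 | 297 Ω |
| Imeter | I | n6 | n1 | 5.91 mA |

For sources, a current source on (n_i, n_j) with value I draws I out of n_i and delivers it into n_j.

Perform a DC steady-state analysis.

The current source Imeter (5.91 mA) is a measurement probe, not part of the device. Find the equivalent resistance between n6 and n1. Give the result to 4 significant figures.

R_eq = 428.5 Ω

Element admittances at DC:
  Y(R1) = 0.1927 S between n5,n2
  Y(R2) = 0.02899 S between n0,n6
  Y(R3) = 0.001965 S between n0,n1
  Y(R4) = 0.003106 S between n8,n6
  Y(R5) = 0.1183 S between n5,n6
  Y(R6) = 0.5618 S between n7,n4
  Y(R7) = 0.0002770 S between n0,n3
  Y(R8) = 0.0001799 S between n3,n0
  Y(R9) = 0.0001062 S between n7,n0
  Y(R10) = 0.003030 S between n2,n6
  Y(R11) = 0.4608 S between n3,n1
  Y(R12) = 0.0009009 S between n1,n4
  Y(R13) = 0.005435 S between n7,n4
  Y(R14) = 0.1484 S between n8,n5
  Y(R15) = 0.004292 S between n3,n1
  Y(R16) = 0.003367 S between n0,n5
  Imeter: injects 0.00591 A into n1 (from n6)
Assemble and solve the 8×8 MNA system:
  V(n1)=2.349  V(n2)=-0.1784  V(n3)=2.347  V(n4)=2.101  V(n5)=-0.1783  V(n6)=-0.1832  V(n7)=2.101  V(n8)=-0.1784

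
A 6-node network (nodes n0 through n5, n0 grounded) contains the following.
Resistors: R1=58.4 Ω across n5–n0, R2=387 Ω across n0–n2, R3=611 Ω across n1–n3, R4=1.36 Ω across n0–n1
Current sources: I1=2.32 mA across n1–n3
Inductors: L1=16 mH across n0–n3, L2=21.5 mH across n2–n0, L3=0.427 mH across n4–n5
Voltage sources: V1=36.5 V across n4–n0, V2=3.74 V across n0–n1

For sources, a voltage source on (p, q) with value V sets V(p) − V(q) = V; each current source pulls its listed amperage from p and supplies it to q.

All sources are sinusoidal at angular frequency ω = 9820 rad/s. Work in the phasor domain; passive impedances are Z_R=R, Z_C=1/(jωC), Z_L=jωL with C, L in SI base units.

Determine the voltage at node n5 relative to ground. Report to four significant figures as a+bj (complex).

36.31-2.607j V

Element admittances at ω=9820 rad/s:
  Y(R1) = 0.01712+0.000j S between n5,n0
  I1: injects 0.00232 A into n3 (from n1)
  Y(R2) = 0.002584+0.000j S between n0,n2
  Y(L1) = 0.000-0.006365j S between n0,n3
  Y(R3) = 0.001637+0.000j S between n1,n3
  Y(L2) = 0.000-0.004736j S between n2,n0
  Y(R4) = 0.7353+0.000j S between n0,n1
  Y(L3) = 0.000-0.2385j S between n4,n5
  V1: constraint V(n4)−V(n0) = 36.5
  V2: constraint V(n0)−V(n1) = 3.74
Assemble and solve the 7×7 MNA system:
  V(n1)=-3.740+0.000j  V(n2)=0.000+0.000j  V(n3)=-0.1441-0.5602j  V(n4)=36.50+0.000j  V(n5)=36.31-2.607j
  i(V1)=-0.6218+0.04465j  i(V2)=-2.754+0.0009168j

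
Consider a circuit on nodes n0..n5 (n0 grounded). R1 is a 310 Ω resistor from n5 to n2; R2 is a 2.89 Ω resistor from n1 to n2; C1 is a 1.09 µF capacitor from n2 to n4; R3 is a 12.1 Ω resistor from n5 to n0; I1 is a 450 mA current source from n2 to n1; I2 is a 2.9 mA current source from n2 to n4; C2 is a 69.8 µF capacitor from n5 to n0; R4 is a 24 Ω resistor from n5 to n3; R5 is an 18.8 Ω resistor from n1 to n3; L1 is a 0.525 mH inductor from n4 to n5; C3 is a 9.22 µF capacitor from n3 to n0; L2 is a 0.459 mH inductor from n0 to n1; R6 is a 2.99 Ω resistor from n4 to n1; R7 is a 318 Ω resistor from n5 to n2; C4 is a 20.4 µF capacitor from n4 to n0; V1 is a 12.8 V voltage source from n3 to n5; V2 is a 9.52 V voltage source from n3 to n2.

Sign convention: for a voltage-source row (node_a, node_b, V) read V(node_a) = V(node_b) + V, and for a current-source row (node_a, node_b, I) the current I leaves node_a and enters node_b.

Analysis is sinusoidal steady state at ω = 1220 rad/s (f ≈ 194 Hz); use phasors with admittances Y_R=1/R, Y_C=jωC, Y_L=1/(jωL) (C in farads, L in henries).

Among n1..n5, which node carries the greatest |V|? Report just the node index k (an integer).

Apply KCL at each of the 5 non-ground nodes and solve the resulting linear system.
Node n1: branches {R2, I1, R5, L2, R6} → V_1 = -0.1063+0.1503j
Node n2: branches {R1, R2, C1, I1, I2, R7, V2} → V_2 = 0.4162+0.1409j
Node n3: branches {R4, R5, C3, V1, V2} → V_3 = 9.936+0.1409j
Node n4: branches {C1, I2, L1, R6, C4} → V_4 = -2.787+0.7291j
Node n5: branches {R1, R3, C2, R4, L1, R7, V1} → V_5 = -2.864+0.1409j
Source currents: i(V1)=-1.721-0.1123j, i(V2)=0.6554+0.001003j

3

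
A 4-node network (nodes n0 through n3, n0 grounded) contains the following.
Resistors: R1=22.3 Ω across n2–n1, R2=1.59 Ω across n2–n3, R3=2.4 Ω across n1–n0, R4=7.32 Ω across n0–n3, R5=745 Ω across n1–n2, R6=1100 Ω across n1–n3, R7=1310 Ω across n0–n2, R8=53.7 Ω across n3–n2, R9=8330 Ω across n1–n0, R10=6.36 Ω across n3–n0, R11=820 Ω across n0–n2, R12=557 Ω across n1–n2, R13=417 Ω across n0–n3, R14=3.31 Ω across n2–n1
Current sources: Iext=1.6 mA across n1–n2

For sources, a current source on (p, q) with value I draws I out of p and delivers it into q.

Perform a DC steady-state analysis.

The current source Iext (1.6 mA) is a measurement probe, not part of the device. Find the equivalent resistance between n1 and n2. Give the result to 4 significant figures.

R_eq = 2.048 Ω

MNA unknowns: 3 node voltages V₁..V_3
R1: Y=0.04484 on G[2,1]
R2: Y=0.6289 on G[2,3]
R3: Y=0.4167 on G[1,0]
R4: Y=0.1366 on G[0,3]
R5: Y=0.001342 on G[1,2]
R6: Y=0.0009091 on G[1,3]
R7: Y=0.0007634 on G[0,2]
R8: Y=0.01862 on G[3,2]
R9: Y=0.0001200 on G[1,0]
R10: Y=0.1572 on G[3,0]
R11: Y=0.001220 on G[0,2]
R12: Y=0.001795 on G[1,2]
R13: Y=0.002398 on G[0,3]
R14: Y=0.3021 on G[2,1]
Iext: z[1]−=0.0016, z[2]+=0.0016
solve → V1=-0.001080, V2=0.002197, V3=0.001505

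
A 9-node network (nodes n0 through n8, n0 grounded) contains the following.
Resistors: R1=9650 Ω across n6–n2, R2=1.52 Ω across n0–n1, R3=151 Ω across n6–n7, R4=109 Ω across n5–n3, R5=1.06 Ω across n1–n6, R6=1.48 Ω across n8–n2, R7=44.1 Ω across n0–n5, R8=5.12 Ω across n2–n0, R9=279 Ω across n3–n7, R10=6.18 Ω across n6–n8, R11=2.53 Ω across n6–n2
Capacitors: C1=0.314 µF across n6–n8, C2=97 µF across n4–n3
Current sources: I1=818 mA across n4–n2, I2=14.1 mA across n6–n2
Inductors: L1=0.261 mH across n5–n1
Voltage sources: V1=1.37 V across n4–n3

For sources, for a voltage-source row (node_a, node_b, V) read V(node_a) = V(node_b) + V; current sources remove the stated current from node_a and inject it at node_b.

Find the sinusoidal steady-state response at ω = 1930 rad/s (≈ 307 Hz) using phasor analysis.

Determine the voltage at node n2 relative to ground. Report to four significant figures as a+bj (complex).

1.219+0.004998j V

Apply KCL at each of the 8 non-ground nodes and solve the resulting linear system.
Node n1: branches {R2, R5, L1} → V_1 = -0.3496+0.009370j
Node n2: branches {R1, I1, I2, R6, R8, R11} → V_2 = 1.219+0.004998j
Node n3: branches {C2, R4, R9, V1} → V_3 = -71.40-0.2497j
Node n4: branches {I1, C2, V1} → V_4 = -70.03-0.2497j
Node n5: branches {R4, L1, R7} → V_5 = -0.3535-0.3149j
Node n6: branches {R1, C1, R3, I2, R5, R10, R11} → V_6 = 0.08898+0.007701j
Node n7: branches {R3, R9} → V_7 = -25.01-0.08268j
Node n8: branches {C1, R6, R10} → V_8 = 1.000+0.004860j
Source currents: i(V1)=-0.8180-0.2565j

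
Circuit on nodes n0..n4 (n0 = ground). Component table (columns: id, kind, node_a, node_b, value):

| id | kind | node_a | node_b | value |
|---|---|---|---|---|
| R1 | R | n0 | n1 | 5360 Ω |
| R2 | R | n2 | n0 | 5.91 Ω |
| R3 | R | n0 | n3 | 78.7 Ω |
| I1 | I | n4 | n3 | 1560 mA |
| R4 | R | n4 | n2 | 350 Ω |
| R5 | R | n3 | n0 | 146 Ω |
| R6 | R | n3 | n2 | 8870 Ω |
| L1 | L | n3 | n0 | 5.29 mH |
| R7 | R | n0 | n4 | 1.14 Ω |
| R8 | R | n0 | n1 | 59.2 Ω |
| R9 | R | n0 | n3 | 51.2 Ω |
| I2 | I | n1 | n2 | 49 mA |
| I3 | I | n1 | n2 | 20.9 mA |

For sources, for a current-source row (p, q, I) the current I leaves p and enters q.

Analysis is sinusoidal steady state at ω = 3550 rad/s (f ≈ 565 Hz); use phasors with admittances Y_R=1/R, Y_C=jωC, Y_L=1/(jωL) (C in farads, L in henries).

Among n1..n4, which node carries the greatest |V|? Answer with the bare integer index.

MNA unknowns: 4 node voltages V₁..V_4
R1: Y=0.0001866+0.000j on G[0,1]
R2: Y=0.1692+0.000j on G[2,0]
R3: Y=0.01271+0.000j on G[0,3]
I1: z[4]−=1.56, z[3]+=1.56
R4: Y=0.002857+0.000j on G[4,2]
R5: Y=0.006849+0.000j on G[3,0]
R6: Y=0.0001127+0.000j on G[3,2]
L1: Y=0.000-0.05325j on G[3,0]
R7: Y=0.8772+0.000j on G[0,4]
R8: Y=0.01689+0.000j on G[0,1]
R9: Y=0.01953+0.000j on G[0,3]
I2: z[1]−=0.049, z[2]+=0.049
I3: z[1]−=0.0209, z[2]+=0.0209
solve → V1=-4.093+0.000j, V2=0.3857+0.01244j, V3=13.99+19.00j, V4=-1.771+4.039e-05j

3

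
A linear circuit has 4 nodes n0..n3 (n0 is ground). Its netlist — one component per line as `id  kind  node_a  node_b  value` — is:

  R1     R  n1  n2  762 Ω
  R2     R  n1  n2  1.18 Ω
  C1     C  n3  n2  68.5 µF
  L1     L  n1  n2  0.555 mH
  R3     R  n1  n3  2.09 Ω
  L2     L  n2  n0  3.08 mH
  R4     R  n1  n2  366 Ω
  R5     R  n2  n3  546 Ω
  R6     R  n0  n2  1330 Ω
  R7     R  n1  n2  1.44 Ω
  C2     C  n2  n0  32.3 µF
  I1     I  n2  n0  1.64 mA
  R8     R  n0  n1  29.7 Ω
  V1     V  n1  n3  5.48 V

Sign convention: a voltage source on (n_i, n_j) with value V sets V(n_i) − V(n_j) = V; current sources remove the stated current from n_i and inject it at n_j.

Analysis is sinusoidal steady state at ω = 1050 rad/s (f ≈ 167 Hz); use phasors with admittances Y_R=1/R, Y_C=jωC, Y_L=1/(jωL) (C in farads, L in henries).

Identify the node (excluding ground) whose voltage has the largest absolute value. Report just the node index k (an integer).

Element admittances at ω=1050 rad/s:
  Y(R1) = 0.001312+0.000j S between n1,n2
  Y(R2) = 0.8475+0.000j S between n1,n2
  Y(C1) = 0.000+0.07193j S between n3,n2
  Y(L1) = 0.000-1.716j S between n1,n2
  Y(R3) = 0.4785+0.000j S between n1,n3
  Y(L2) = 0.000-0.3092j S between n2,n0
  Y(R4) = 0.002732+0.000j S between n1,n2
  Y(R5) = 0.001832+0.000j S between n2,n3
  Y(R6) = 0.0007519+0.000j S between n0,n2
  Y(R7) = 0.6944+0.000j S between n1,n2
  Y(C2) = 0.000+0.03392j S between n2,n0
  I1: injects 0.00164 A into n0 (from n2)
  Y(R8) = 0.03367+0.000j S between n0,n1
  V1: constraint V(n1)−V(n3) = 5.48
Assemble and solve the 4×4 MNA system:
  V(n1)=-0.1057+0.1296j  V(n2)=0.01587+0.006925j  V(n3)=-5.586+0.1296j
  i(V1)=-2.641-0.4027j

3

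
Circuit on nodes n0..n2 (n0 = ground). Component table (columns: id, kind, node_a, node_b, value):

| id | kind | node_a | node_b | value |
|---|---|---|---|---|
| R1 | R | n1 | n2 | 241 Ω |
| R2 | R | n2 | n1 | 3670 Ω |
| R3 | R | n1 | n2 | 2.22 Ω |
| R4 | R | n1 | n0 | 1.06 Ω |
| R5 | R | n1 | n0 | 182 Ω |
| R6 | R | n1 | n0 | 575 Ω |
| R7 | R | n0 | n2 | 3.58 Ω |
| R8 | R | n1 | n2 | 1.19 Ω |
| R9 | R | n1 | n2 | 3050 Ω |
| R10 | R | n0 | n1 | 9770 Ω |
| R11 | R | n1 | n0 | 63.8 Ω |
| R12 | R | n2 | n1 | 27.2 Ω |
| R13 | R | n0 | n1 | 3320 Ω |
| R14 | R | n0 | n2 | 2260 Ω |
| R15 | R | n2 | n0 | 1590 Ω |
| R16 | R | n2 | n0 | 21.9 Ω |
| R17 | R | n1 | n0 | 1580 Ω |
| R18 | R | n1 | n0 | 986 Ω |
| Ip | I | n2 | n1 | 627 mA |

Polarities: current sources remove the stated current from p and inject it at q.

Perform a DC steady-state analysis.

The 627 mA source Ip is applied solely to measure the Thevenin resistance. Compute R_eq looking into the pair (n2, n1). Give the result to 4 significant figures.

R_eq = 0.6344 Ω

MNA unknowns: 2 node voltages V₁..V_2
R1: Y=0.004149 on G[1,2]
R2: Y=0.0002725 on G[2,1]
R3: Y=0.4505 on G[1,2]
R4: Y=0.9434 on G[1,0]
R5: Y=0.005495 on G[1,0]
R6: Y=0.001739 on G[1,0]
R7: Y=0.2793 on G[0,2]
R8: Y=0.8403 on G[1,2]
R9: Y=0.0003279 on G[1,2]
R10: Y=0.0001024 on G[0,1]
R11: Y=0.01567 on G[1,0]
R12: Y=0.03676 on G[2,1]
R13: Y=0.0003012 on G[0,1]
R14: Y=0.0004425 on G[0,2]
R15: Y=0.0006289 on G[2,0]
R16: Y=0.04566 on G[2,0]
R17: Y=0.0006329 on G[1,0]
R18: Y=0.001014 on G[1,0]
Ip: z[2]−=0.627, z[1]+=0.627
solve → V1=0.1002, V2=-0.2976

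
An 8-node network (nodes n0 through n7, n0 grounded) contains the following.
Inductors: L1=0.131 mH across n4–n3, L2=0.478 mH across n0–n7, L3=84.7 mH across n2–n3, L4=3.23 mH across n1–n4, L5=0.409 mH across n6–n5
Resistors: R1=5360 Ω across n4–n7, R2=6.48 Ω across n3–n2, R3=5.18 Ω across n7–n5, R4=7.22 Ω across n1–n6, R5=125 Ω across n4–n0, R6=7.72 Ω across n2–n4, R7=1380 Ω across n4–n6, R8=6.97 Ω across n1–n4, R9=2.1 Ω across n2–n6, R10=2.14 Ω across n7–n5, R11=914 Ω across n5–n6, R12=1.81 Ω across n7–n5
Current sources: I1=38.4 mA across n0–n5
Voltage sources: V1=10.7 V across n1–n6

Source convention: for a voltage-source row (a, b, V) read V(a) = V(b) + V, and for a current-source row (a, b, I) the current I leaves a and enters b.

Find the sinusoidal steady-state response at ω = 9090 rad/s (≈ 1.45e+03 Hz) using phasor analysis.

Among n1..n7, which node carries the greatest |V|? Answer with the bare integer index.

1

MNA unknowns: 7 node voltages V₁..V_7 plus 1 source current (V1)
L1: Y=0.000-0.8398j on G[4,3]
R1: Y=0.0001866+0.000j on G[4,7]
I1: z[0]−=0.0384, z[5]+=0.0384
R2: Y=0.1543+0.000j on G[3,2]
R3: Y=0.1931+0.000j on G[7,5]
L2: Y=0.000-0.2301j on G[0,7]
L3: Y=0.000-0.001299j on G[2,3]
R4: Y=0.1385+0.000j on G[1,6]
L4: Y=0.000-0.03406j on G[1,4]
R5: Y=0.008000+0.000j on G[4,0]
R6: Y=0.1295+0.000j on G[2,4]
L5: Y=0.000-0.2690j on G[6,5]
R7: Y=0.0007246+0.000j on G[4,6]
R8: Y=0.1435+0.000j on G[1,4]
R9: Y=0.4762+0.000j on G[2,6]
R10: Y=0.4673+0.000j on G[7,5]
R11: Y=0.001094+0.000j on G[5,6]
R12: Y=0.5525+0.000j on G[7,5]
V1: row V1−V6=10.7, i_V1 at 1,6
solve → V1=10.66-0.1354j, V2=1.702-0.4153j, V3=4.565-1.111j, V4=4.698-0.5863j, V5=-0.02043+0.007509j, V6=-0.03886-0.1354j, V7=-0.02038+0.003551j
aux → i_V1=-2.353+0.1384j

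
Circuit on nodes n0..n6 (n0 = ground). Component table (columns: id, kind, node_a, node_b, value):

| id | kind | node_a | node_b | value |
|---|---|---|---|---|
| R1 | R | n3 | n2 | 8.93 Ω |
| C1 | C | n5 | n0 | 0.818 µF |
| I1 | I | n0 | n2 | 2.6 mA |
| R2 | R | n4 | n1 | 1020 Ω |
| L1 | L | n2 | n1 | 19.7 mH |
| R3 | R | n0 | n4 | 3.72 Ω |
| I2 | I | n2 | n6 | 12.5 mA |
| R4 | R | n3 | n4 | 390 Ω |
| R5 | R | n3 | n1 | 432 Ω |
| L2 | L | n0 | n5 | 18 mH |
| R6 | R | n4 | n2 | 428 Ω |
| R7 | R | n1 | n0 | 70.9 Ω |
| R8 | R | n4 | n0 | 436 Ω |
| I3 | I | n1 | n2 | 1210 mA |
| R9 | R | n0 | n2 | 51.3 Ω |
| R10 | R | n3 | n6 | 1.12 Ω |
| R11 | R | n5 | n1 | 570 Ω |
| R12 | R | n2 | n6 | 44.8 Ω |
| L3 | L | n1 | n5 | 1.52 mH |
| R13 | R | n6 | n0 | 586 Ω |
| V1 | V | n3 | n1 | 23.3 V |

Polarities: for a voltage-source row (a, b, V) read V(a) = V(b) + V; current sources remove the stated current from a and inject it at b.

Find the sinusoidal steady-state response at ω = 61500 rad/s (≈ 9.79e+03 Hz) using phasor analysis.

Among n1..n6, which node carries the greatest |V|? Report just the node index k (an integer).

1

MNA unknowns: 6 node voltages V₁..V_6 plus 1 source current (V1)
R1: Y=0.1120+0.000j on G[3,2]
C1: Y=0.000+0.05031j on G[5,0]
I1: z[0]−=0.0026, z[2]+=0.0026
R2: Y=0.0009804+0.000j on G[4,1]
L1: Y=0.000-0.0008254j on G[2,1]
R3: Y=0.2688+0.000j on G[0,4]
I2: z[2]−=0.0125, z[6]+=0.0125
R4: Y=0.002564+0.000j on G[3,4]
R5: Y=0.002315+0.000j on G[3,1]
L2: Y=0.000-0.0009033j on G[0,5]
R6: Y=0.002336+0.000j on G[4,2]
R7: Y=0.01410+0.000j on G[1,0]
R8: Y=0.002294+0.000j on G[4,0]
I3: z[1]−=1.21, z[2]+=1.21
R9: Y=0.01949+0.000j on G[0,2]
R10: Y=0.8929+0.000j on G[3,6]
R11: Y=0.001754+0.000j on G[5,1]
R12: Y=0.02232+0.000j on G[2,6]
L3: Y=0.000-0.01070j on G[1,5]
R13: Y=0.001706+0.000j on G[6,0]
V1: row V3−V1=23.3, i_V1 at 3,1
solve → V1=-15.42-5.190j, V2=14.49-4.303j, V3=7.882-5.190j, V4=0.1406-0.1027j, V5=3.921+2.311j, V6=8.042-5.158j
aux → i_V1=0.8085+0.1402j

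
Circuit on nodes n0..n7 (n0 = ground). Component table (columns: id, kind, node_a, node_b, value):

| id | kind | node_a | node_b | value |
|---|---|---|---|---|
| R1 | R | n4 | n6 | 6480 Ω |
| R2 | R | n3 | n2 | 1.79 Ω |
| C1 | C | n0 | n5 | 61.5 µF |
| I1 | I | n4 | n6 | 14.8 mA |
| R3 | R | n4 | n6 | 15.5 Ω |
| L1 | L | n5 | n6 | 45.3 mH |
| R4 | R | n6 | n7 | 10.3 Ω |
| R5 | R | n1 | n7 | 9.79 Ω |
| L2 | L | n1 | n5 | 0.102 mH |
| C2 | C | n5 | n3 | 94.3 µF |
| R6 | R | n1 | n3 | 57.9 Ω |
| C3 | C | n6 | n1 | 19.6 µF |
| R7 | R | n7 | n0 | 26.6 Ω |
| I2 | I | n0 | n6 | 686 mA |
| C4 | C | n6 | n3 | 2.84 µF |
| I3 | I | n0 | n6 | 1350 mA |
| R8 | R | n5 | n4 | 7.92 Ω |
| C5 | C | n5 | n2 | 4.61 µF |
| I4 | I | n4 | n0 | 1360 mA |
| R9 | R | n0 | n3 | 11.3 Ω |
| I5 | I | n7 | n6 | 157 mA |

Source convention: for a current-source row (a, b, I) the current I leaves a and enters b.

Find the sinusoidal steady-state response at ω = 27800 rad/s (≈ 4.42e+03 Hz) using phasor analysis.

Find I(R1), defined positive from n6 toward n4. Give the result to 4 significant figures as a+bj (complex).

0.001194+0.0001509j A

Apply KCL at each of the 7 non-ground nodes and solve the resulting linear system.
Node n1: branches {R5, L2, R6, C3} → V_1 = 0.7844+4.286j
Node n2: branches {R2, C5} → V_2 = 0.03504-0.3711j
Node n3: branches {R2, C2, R6, C4, R9} → V_3 = 0.02979-0.3557j
Node n4: branches {R1, I1, R3, R8, I4} → V_4 = -6.959+0.1069j
Node n5: branches {C1, L1, L2, C2, R8, C5} → V_5 = -0.03201-0.3940j
Node n6: branches {R1, I1, R3, L1, R4, C3, I2, C4, I3, I5} → V_6 = 0.7767+1.085j
Node n7: branches {R4, R5, R7, I5} → V_7 = -0.006201+2.293j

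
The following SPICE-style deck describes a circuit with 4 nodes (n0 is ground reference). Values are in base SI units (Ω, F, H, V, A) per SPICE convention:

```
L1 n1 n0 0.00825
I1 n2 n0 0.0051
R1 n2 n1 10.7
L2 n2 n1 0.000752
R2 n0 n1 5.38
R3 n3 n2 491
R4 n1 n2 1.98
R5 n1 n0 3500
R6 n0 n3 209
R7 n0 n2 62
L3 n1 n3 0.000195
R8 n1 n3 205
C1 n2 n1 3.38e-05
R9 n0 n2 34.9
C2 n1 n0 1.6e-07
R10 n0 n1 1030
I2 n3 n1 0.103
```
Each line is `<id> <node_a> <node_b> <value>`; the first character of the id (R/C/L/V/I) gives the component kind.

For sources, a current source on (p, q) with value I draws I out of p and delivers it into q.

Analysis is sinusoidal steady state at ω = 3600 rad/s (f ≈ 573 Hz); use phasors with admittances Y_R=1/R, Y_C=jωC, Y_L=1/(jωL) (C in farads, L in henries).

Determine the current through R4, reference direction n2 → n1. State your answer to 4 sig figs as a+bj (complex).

-0.002831-0.001169j A

MNA unknowns: 3 node voltages V₁..V_3
L1: Y=0.000-0.03367j on G[1,0]
I1: z[2]−=0.0051, z[0]+=0.0051
R1: Y=0.09346+0.000j on G[2,1]
L2: Y=0.000-0.3694j on G[2,1]
R2: Y=0.1859+0.000j on G[0,1]
R3: Y=0.002037+0.000j on G[3,2]
R4: Y=0.5051+0.000j on G[1,2]
R5: Y=0.0002857+0.000j on G[1,0]
R6: Y=0.004785+0.000j on G[0,3]
R7: Y=0.01613+0.000j on G[0,2]
L3: Y=0.000-1.425j on G[1,3]
R8: Y=0.004878+0.000j on G[1,3]
C1: Y=0.000+0.1217j on G[2,1]
R9: Y=0.02865+0.000j on G[0,2]
C2: Y=0.000+0.0005760j on G[1,0]
R10: Y=0.0009709+0.000j on G[0,1]
I2: z[3]−=0.103, z[1]+=0.103
solve → V1=-0.02034-0.0009460j, V2=-0.02595-0.003260j, V3=-0.02093-0.07319j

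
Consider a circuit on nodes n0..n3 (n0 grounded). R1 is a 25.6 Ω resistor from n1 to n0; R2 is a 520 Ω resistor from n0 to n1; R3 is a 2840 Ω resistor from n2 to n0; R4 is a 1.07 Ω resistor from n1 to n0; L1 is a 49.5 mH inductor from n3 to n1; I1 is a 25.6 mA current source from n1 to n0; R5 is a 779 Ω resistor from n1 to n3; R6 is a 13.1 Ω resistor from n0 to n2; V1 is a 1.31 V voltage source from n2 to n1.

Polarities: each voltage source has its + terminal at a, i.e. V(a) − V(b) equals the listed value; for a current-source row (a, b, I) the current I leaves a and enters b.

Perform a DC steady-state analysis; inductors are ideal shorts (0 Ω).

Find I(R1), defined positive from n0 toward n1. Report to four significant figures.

0.004680 A

Apply KCL at each of the 3 non-ground nodes and solve the resulting linear system.
Node n1: branches {R1, R2, R4, L1, I1, R5, V1} → V_1 = -0.1198
Node n2: branches {R3, R6, V1} → V_2 = 1.190
Node n3: branches {L1, R5} → V_3 = -0.1198
Source currents: i(L1)=0.000, i(V1)=-0.09127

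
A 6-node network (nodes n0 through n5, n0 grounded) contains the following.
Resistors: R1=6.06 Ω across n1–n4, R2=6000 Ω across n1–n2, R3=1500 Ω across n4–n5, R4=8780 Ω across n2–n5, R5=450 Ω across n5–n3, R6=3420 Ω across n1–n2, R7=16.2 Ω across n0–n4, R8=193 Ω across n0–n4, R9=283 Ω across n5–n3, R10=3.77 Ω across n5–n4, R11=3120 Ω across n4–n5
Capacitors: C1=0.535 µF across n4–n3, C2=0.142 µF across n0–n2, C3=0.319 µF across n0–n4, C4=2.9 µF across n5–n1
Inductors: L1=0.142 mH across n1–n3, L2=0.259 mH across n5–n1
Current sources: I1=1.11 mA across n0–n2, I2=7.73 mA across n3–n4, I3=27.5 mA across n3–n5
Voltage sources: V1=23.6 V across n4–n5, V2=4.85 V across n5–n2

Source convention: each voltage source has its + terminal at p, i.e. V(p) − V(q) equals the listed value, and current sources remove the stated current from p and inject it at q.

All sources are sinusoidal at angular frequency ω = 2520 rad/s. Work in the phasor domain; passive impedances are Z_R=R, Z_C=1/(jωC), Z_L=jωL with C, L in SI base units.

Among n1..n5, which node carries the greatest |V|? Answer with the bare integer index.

Apply KCL at each of the 5 non-ground nodes and solve the resulting linear system.
Node n1: branches {R1, R2, L1, L2, R6, C4} → V_1 = -23.32+2.654j
Node n2: branches {R2, C2, R4, I1, R6, V2} → V_2 = -28.43+0.1518j
Node n3: branches {C1, L1, R5, I2, I3, R9} → V_3 = -23.33+2.642j
Node n4: branches {R1, C1, R3, C3, I2, R7, R8, R10, R11, V1} → V_4 = 0.01923+0.1518j
Node n5: branches {R3, L2, R4, R5, C4, I3, R9, R10, R11, V1, V2} → V_5 = -23.58+0.1518j
Source currents: i(V1)=-10.13+0.3713j, i(V2)=-0.004063-0.01132j

2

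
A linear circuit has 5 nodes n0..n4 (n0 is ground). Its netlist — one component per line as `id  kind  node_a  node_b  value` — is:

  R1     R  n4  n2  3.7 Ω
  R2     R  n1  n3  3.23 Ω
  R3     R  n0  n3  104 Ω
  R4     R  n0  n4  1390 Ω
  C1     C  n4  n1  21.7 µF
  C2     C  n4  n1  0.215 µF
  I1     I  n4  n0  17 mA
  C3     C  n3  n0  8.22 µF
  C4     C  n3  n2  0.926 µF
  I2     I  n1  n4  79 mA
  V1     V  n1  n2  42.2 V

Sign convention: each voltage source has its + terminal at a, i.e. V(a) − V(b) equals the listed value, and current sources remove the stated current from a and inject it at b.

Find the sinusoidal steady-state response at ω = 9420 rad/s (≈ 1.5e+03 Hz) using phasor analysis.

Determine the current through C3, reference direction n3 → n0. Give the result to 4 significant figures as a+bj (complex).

Element admittances at ω=9420 rad/s:
  Y(R1) = 0.2703+0.000j S between n4,n2
  Y(R2) = 0.3096+0.000j S between n1,n3
  Y(R3) = 0.009615+0.000j S between n0,n3
  Y(R4) = 0.0007194+0.000j S between n0,n4
  Y(C1) = 0.000+0.2044j S between n4,n1
  Y(C2) = 0.000+0.002025j S between n4,n1
  I1: injects 0.017 A into n0 (from n4)
  Y(C3) = 0.000+0.07743j S between n3,n0
  Y(C4) = 0.000+0.008723j S between n3,n2
  I2: injects 0.079 A into n4 (from n1)
  V1: constraint V(n1)−V(n2) = 42.2
Assemble and solve the 5×5 MNA system:
  V(n1)=-0.1521+1.087j  V(n2)=-42.35+1.087j  V(n3)=-0.1911-0.05171j  V(n4)=-26.64+21.26j
  i(V1)=-4.256-5.821j

0.004004-0.01480j A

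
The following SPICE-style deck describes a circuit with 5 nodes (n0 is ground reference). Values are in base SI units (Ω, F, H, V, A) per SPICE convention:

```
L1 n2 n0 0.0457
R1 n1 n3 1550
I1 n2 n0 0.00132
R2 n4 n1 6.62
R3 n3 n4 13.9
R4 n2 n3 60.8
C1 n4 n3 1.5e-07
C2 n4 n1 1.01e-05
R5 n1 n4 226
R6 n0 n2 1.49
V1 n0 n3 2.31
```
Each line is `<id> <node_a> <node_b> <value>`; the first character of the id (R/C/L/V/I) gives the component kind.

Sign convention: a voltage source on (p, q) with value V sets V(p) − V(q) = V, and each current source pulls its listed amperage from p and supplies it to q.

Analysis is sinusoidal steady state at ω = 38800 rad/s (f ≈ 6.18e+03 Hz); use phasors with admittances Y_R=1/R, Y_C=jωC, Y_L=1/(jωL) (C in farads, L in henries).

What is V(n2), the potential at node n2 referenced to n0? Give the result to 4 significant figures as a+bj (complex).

-0.05718-4.690e-05j V

Element admittances at ω=38800 rad/s:
  Y(L1) = 0.000-0.0005640j S between n2,n0
  Y(R1) = 0.0006452+0.000j S between n1,n3
  I1: injects 0.00132 A into n0 (from n2)
  Y(R2) = 0.1511+0.000j S between n4,n1
  Y(R3) = 0.07194+0.000j S between n3,n4
  Y(R4) = 0.01645+0.000j S between n2,n3
  Y(C1) = 0.000+0.005820j S between n4,n3
  Y(C2) = 0.000+0.3919j S between n4,n1
  Y(R5) = 0.004425+0.000j S between n1,n4
  Y(R6) = 0.6711+0.000j S between n0,n2
  V1: constraint V(n0)−V(n3) = 2.31
Assemble and solve the 5×5 MNA system:
  V(n1)=-2.310+0.000j  V(n2)=-0.05718-4.690e-05j  V(n3)=-2.310+0.000j  V(n4)=-2.310+0.000j
  i(V1)=-0.03705+7.713e-07j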